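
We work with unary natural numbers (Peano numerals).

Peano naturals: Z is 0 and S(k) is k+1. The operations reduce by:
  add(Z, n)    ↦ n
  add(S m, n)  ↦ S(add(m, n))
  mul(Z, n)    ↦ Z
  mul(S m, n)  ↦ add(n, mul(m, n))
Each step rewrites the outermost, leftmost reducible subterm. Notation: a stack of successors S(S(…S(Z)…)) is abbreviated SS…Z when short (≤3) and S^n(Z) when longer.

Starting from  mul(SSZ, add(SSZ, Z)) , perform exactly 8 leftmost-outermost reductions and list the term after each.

Answer: after 8 steps: S(S(add(add(SSZ, Z), mul(Z, add(SSZ, Z)))))

Working:
  start: mul(SSZ, add(SSZ, Z))
  [1] add(add(SSZ, Z), mul(SZ, add(SSZ, Z)))
  [2] add(S(add(SZ, Z)), mul(SZ, add(SSZ, Z)))
  [3] S(add(add(SZ, Z), mul(SZ, add(SSZ, Z))))
  [4] S(add(S(add(Z, Z)), mul(SZ, add(SSZ, Z))))
  [5] S(S(add(add(Z, Z), mul(SZ, add(SSZ, Z)))))
  [6] S(S(add(Z, mul(SZ, add(SSZ, Z)))))
  [7] S(S(mul(SZ, add(SSZ, Z))))
  [8] S(S(add(add(SSZ, Z), mul(Z, add(SSZ, Z)))))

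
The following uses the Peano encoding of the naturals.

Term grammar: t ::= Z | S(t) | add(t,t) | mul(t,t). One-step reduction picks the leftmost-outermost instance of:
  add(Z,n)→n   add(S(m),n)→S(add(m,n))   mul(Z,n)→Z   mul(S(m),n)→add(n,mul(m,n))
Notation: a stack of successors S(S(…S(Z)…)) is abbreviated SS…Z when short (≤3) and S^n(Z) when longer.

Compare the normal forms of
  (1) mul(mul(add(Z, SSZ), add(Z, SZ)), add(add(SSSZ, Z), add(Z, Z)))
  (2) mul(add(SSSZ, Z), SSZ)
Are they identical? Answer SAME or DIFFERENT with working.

Answer: SAME — A ⇓ S^6(Z), B ⇓ S^6(Z)

Working:
Term A:
  start: mul(mul(add(Z, SSZ), add(Z, SZ)), add(add(SSSZ, Z), add(Z, Z)))
  step 1: mul(mul(SSZ, add(Z, SZ)), add(add(SSSZ, Z), add(Z, Z)))
  step 2: mul(add(add(Z, SZ), mul(SZ, add(Z, SZ))), add(add(SSSZ, Z), add(Z, Z)))
  step 3: mul(add(SZ, mul(SZ, add(Z, SZ))), add(add(SSSZ, Z), add(Z, Z)))
  step 4: mul(S(add(Z, mul(SZ, add(Z, SZ)))), add(add(SSSZ, Z), add(Z, Z)))
  step 5: add(add(add(SSSZ, Z), add(Z, Z)), mul(add(Z, mul(SZ, add(Z, SZ))), add(add(SSSZ, Z), add(Z, Z))))
  step 6: add(add(S(add(SSZ, Z)), add(Z, Z)), mul(add(Z, mul(SZ, add(Z, SZ))), add(add(SSSZ, Z), add(Z, Z))))
  step 7: add(S(add(add(SSZ, Z), add(Z, Z))), mul(add(Z, mul(SZ, add(Z, SZ))), add(add(SSSZ, Z), add(Z, Z))))
  step 8: S(add(add(add(SSZ, Z), add(Z, Z)), mul(add(Z, mul(SZ, add(Z, SZ))), add(add(SSSZ, Z), add(Z, Z)))))
  step 9: S(add(add(S(add(SZ, Z)), add(Z, Z)), mul(add(Z, mul(SZ, add(Z, SZ))), add(add(SSSZ, Z), add(Z, Z)))))
  step 10: S(add(S(add(add(SZ, Z), add(Z, Z))), mul(add(Z, mul(SZ, add(Z, SZ))), add(add(SSSZ, Z), add(Z, Z)))))
  step 11: S(S(add(add(add(SZ, Z), add(Z, Z)), mul(add(Z, mul(SZ, add(Z, SZ))), add(add(SSSZ, Z), add(Z, Z))))))
  step 12: S(S(add(add(S(add(Z, Z)), add(Z, Z)), mul(add(Z, mul(SZ, add(Z, SZ))), add(add(SSSZ, Z), add(Z, Z))))))
  step 13: S(S(add(S(add(add(Z, Z), add(Z, Z))), mul(add(Z, mul(SZ, add(Z, SZ))), add(add(SSSZ, Z), add(Z, Z))))))
  step 14: S(S(S(add(add(add(Z, Z), add(Z, Z)), mul(add(Z, mul(SZ, add(Z, SZ))), add(add(SSSZ, Z), add(Z, Z)))))))
  step 15: S(S(S(add(add(Z, add(Z, Z)), mul(add(Z, mul(SZ, add(Z, SZ))), add(add(SSSZ, Z), add(Z, Z)))))))
  step 16: S(S(S(add(add(Z, Z), mul(add(Z, mul(SZ, add(Z, SZ))), add(add(SSSZ, Z), add(Z, Z)))))))
  step 17: S(S(S(add(Z, mul(add(Z, mul(SZ, add(Z, SZ))), add(add(SSSZ, Z), add(Z, Z)))))))
  step 18: S(S(S(mul(add(Z, mul(SZ, add(Z, SZ))), add(add(SSSZ, Z), add(Z, Z))))))
  step 19: S(S(S(mul(mul(SZ, add(Z, SZ)), add(add(SSSZ, Z), add(Z, Z))))))
  step 20: S(S(S(mul(add(add(Z, SZ), mul(Z, add(Z, SZ))), add(add(SSSZ, Z), add(Z, Z))))))
  step 21: S(S(S(mul(add(SZ, mul(Z, add(Z, SZ))), add(add(SSSZ, Z), add(Z, Z))))))
  step 22: S(S(S(mul(S(add(Z, mul(Z, add(Z, SZ)))), add(add(SSSZ, Z), add(Z, Z))))))
  step 23: S(S(S(add(add(add(SSSZ, Z), add(Z, Z)), mul(add(Z, mul(Z, add(Z, SZ))), add(add(SSSZ, Z), add(Z, Z)))))))
  step 24: S(S(S(add(add(S(add(SSZ, Z)), add(Z, Z)), mul(add(Z, mul(Z, add(Z, SZ))), add(add(SSSZ, Z), add(Z, Z)))))))
  step 25: S(S(S(add(S(add(add(SSZ, Z), add(Z, Z))), mul(add(Z, mul(Z, add(Z, SZ))), add(add(SSSZ, Z), add(Z, Z)))))))
  step 26: S(S(S(S(add(add(add(SSZ, Z), add(Z, Z)), mul(add(Z, mul(Z, add(Z, SZ))), add(add(SSSZ, Z), add(Z, Z))))))))
  step 27: S(S(S(S(add(add(S(add(SZ, Z)), add(Z, Z)), mul(add(Z, mul(Z, add(Z, SZ))), add(add(SSSZ, Z), add(Z, Z))))))))
  step 28: S(S(S(S(add(S(add(add(SZ, Z), add(Z, Z))), mul(add(Z, mul(Z, add(Z, SZ))), add(add(SSSZ, Z), add(Z, Z))))))))
  step 29: S(S(S(S(S(add(add(add(SZ, Z), add(Z, Z)), mul(add(Z, mul(Z, add(Z, SZ))), add(add(SSSZ, Z), add(Z, Z)))))))))
  step 30: S(S(S(S(S(add(add(S(add(Z, Z)), add(Z, Z)), mul(add(Z, mul(Z, add(Z, SZ))), add(add(SSSZ, Z), add(Z, Z)))))))))
  step 31: S(S(S(S(S(add(S(add(add(Z, Z), add(Z, Z))), mul(add(Z, mul(Z, add(Z, SZ))), add(add(SSSZ, Z), add(Z, Z)))))))))
  step 32: S(S(S(S(S(S(add(add(add(Z, Z), add(Z, Z)), mul(add(Z, mul(Z, add(Z, SZ))), add(add(SSSZ, Z), add(Z, Z))))))))))
  step 33: S(S(S(S(S(S(add(add(Z, add(Z, Z)), mul(add(Z, mul(Z, add(Z, SZ))), add(add(SSSZ, Z), add(Z, Z))))))))))
  step 34: S(S(S(S(S(S(add(add(Z, Z), mul(add(Z, mul(Z, add(Z, SZ))), add(add(SSSZ, Z), add(Z, Z))))))))))
  step 35: S(S(S(S(S(S(add(Z, mul(add(Z, mul(Z, add(Z, SZ))), add(add(SSSZ, Z), add(Z, Z))))))))))
  step 36: S(S(S(S(S(S(mul(add(Z, mul(Z, add(Z, SZ))), add(add(SSSZ, Z), add(Z, Z)))))))))
  step 37: S(S(S(S(S(S(mul(mul(Z, add(Z, SZ)), add(add(SSSZ, Z), add(Z, Z)))))))))
  step 38: S(S(S(S(S(S(mul(Z, add(add(SSSZ, Z), add(Z, Z)))))))))
  step 39: S^6(Z)

Term B:
  start: mul(add(SSSZ, Z), SSZ)
  step 1: mul(S(add(SSZ, Z)), SSZ)
  step 2: add(SSZ, mul(add(SSZ, Z), SSZ))
  step 3: S(add(SZ, mul(add(SSZ, Z), SSZ)))
  step 4: S(S(add(Z, mul(add(SSZ, Z), SSZ))))
  step 5: S(S(mul(add(SSZ, Z), SSZ)))
  step 6: S(S(mul(S(add(SZ, Z)), SSZ)))
  step 7: S(S(add(SSZ, mul(add(SZ, Z), SSZ))))
  step 8: S(S(S(add(SZ, mul(add(SZ, Z), SSZ)))))
  step 9: S(S(S(S(add(Z, mul(add(SZ, Z), SSZ))))))
  step 10: S(S(S(S(mul(add(SZ, Z), SSZ)))))
  step 11: S(S(S(S(mul(S(add(Z, Z)), SSZ)))))
  step 12: S(S(S(S(add(SSZ, mul(add(Z, Z), SSZ))))))
  step 13: S(S(S(S(S(add(SZ, mul(add(Z, Z), SSZ)))))))
  step 14: S(S(S(S(S(S(add(Z, mul(add(Z, Z), SSZ))))))))
  step 15: S(S(S(S(S(S(mul(add(Z, Z), SSZ)))))))
  step 16: S(S(S(S(S(S(mul(Z, SSZ)))))))
  step 17: S^6(Z)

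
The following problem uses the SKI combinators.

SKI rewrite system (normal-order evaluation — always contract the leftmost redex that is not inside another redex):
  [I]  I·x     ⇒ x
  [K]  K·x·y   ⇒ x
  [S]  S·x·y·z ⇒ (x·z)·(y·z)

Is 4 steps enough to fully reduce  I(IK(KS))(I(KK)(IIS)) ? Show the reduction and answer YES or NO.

Answer: YES — reaches normal form KS in 3 ≤ 4 steps

Reduction:
  start: I(IK(KS))(I(KK)(IIS))
  →1  IK(KS)(I(KK)(IIS))
  →2  K(KS)(I(KK)(IIS))
  →3  KS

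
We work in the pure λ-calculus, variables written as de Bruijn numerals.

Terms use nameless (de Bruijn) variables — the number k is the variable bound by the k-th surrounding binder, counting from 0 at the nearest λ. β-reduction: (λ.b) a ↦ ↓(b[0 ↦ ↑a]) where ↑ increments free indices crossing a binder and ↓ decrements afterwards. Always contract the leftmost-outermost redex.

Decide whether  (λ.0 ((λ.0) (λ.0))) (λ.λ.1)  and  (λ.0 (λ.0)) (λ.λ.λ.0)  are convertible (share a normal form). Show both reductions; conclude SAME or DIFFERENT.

Answer: SAME — A ⇓ λ.λ.0, B ⇓ λ.λ.0

Derivation:
Term A:
  start: (λ.0 ((λ.0) (λ.0))) (λ.λ.1)
  step 1: (λ.λ.1) ((λ.0) (λ.0))
  step 2: λ.(λ.0) (λ.0)
  step 3: λ.λ.0

Term B:
  start: (λ.0 (λ.0)) (λ.λ.λ.0)
  step 1: (λ.λ.λ.0) (λ.0)
  step 2: λ.λ.0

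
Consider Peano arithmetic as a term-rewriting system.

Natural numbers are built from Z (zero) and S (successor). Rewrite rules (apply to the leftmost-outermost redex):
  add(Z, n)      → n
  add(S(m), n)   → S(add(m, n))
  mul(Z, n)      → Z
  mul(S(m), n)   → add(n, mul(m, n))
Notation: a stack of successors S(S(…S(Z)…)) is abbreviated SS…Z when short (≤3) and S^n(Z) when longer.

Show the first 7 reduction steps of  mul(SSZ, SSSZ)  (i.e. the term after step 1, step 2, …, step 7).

Answer: after 7 steps: S(S(S(S(add(SSZ, mul(Z, SSSZ))))))

Derivation:
  start: mul(SSZ, SSSZ)
  step 1: add(SSSZ, mul(SZ, SSSZ))
  step 2: S(add(SSZ, mul(SZ, SSSZ)))
  step 3: S(S(add(SZ, mul(SZ, SSSZ))))
  step 4: S(S(S(add(Z, mul(SZ, SSSZ)))))
  step 5: S(S(S(mul(SZ, SSSZ))))
  step 6: S(S(S(add(SSSZ, mul(Z, SSSZ)))))
  step 7: S(S(S(S(add(SSZ, mul(Z, SSSZ))))))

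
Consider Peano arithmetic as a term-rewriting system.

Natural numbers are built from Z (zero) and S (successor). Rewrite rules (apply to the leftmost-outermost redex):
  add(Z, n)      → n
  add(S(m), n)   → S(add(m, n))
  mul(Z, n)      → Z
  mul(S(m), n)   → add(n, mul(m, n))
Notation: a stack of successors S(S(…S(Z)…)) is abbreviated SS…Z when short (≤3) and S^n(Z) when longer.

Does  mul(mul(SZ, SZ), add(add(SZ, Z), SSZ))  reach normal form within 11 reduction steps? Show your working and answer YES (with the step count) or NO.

Answer: NO — after 11 steps the term is S(S(S(mul(add(Z, mul(Z, SZ)), add(add(SZ, Z), SSZ))))), not yet normal

Derivation:
  start: mul(mul(SZ, SZ), add(add(SZ, Z), SSZ))
  step 1: mul(add(SZ, mul(Z, SZ)), add(add(SZ, Z), SSZ))
  step 2: mul(S(add(Z, mul(Z, SZ))), add(add(SZ, Z), SSZ))
  step 3: add(add(add(SZ, Z), SSZ), mul(add(Z, mul(Z, SZ)), add(add(SZ, Z), SSZ)))
  step 4: add(add(S(add(Z, Z)), SSZ), mul(add(Z, mul(Z, SZ)), add(add(SZ, Z), SSZ)))
  step 5: add(S(add(add(Z, Z), SSZ)), mul(add(Z, mul(Z, SZ)), add(add(SZ, Z), SSZ)))
  step 6: S(add(add(add(Z, Z), SSZ), mul(add(Z, mul(Z, SZ)), add(add(SZ, Z), SSZ))))
  step 7: S(add(add(Z, SSZ), mul(add(Z, mul(Z, SZ)), add(add(SZ, Z), SSZ))))
  step 8: S(add(SSZ, mul(add(Z, mul(Z, SZ)), add(add(SZ, Z), SSZ))))
  step 9: S(S(add(SZ, mul(add(Z, mul(Z, SZ)), add(add(SZ, Z), SSZ)))))
  step 10: S(S(S(add(Z, mul(add(Z, mul(Z, SZ)), add(add(SZ, Z), SSZ))))))
  step 11: S(S(S(mul(add(Z, mul(Z, SZ)), add(add(SZ, Z), SSZ)))))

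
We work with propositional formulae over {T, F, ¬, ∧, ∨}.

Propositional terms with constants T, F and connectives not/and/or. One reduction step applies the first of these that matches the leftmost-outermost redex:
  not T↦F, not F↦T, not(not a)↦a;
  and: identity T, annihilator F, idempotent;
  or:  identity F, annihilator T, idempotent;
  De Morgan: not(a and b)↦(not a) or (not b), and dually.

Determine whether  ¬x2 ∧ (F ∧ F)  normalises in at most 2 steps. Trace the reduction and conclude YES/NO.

Answer: YES — reaches normal form F in 2 ≤ 2 steps

Working:
  start: ¬x2 ∧ (F ∧ F)
  →1  ¬x2 ∧ F
  →2  F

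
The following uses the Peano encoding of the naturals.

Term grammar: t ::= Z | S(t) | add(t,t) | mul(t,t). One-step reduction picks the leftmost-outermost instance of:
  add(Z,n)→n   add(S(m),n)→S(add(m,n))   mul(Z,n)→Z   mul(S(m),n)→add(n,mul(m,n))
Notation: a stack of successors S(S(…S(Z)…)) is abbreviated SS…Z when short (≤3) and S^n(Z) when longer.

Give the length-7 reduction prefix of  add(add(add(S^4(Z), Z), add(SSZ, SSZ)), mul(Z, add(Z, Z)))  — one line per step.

Answer: after 7 steps: S(S(add(add(S(add(SZ, Z)), add(SSZ, SSZ)), mul(Z, add(Z, Z)))))

Reduction:
  start: add(add(add(S^4(Z), Z), add(SSZ, SSZ)), mul(Z, add(Z, Z)))
  →1  add(add(S(add(SSSZ, Z)), add(SSZ, SSZ)), mul(Z, add(Z, Z)))
  →2  add(S(add(add(SSSZ, Z), add(SSZ, SSZ))), mul(Z, add(Z, Z)))
  →3  S(add(add(add(SSSZ, Z), add(SSZ, SSZ)), mul(Z, add(Z, Z))))
  →4  S(add(add(S(add(SSZ, Z)), add(SSZ, SSZ)), mul(Z, add(Z, Z))))
  →5  S(add(S(add(add(SSZ, Z), add(SSZ, SSZ))), mul(Z, add(Z, Z))))
  →6  S(S(add(add(add(SSZ, Z), add(SSZ, SSZ)), mul(Z, add(Z, Z)))))
  →7  S(S(add(add(S(add(SZ, Z)), add(SSZ, SSZ)), mul(Z, add(Z, Z)))))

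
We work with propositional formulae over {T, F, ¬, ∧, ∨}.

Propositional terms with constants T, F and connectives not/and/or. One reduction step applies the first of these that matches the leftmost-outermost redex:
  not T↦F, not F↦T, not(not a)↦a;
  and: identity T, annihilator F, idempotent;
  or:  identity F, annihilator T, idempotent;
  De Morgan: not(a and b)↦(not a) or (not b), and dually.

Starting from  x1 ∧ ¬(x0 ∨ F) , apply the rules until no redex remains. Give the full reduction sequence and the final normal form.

  start: x1 ∧ ¬(x0 ∨ F)
  step 1: x1 ∧ (¬x0 ∧ ¬F)
  step 2: x1 ∧ (¬x0 ∧ T)
  step 3: x1 ∧ ¬x0

Answer: normal form = x1 ∧ ¬x0  (in 3 steps)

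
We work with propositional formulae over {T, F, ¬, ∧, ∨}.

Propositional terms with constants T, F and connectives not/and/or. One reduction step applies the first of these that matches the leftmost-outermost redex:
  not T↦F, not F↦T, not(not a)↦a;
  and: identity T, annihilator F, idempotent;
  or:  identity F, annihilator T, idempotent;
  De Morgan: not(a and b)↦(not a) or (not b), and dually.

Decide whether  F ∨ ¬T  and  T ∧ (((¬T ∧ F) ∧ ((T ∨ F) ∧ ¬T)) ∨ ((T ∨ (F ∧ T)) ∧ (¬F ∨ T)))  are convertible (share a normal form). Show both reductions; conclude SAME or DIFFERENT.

Term A:
  start: F ∨ ¬T
  step 1: ¬T
  step 2: F

Term B:
  start: T ∧ (((¬T ∧ F) ∧ ((T ∨ F) ∧ ¬T)) ∨ ((T ∨ (F ∧ T)) ∧ (¬F ∨ T)))
  step 1: ((¬T ∧ F) ∧ ((T ∨ F) ∧ ¬T)) ∨ ((T ∨ (F ∧ T)) ∧ (¬F ∨ T))
  step 2: (F ∧ ((T ∨ F) ∧ ¬T)) ∨ ((T ∨ (F ∧ T)) ∧ (¬F ∨ T))
  step 3: F ∨ ((T ∨ (F ∧ T)) ∧ (¬F ∨ T))
  step 4: (T ∨ (F ∧ T)) ∧ (¬F ∨ T)
  step 5: T ∧ (¬F ∨ T)
  step 6: ¬F ∨ T
  step 7: T

Answer: DIFFERENT — A ⇓ F, B ⇓ T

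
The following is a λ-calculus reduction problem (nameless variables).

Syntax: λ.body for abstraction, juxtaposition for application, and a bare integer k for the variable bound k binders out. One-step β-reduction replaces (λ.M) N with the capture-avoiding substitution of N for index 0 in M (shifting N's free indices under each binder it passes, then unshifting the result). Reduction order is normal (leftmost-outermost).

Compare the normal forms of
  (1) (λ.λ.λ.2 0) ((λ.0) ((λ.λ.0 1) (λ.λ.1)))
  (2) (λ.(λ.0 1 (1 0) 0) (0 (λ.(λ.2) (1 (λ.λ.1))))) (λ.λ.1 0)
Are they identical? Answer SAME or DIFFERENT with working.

Answer: DIFFERENT — A ⇓ λ.λ.0 (λ.λ.1), B ⇓ λ.λ.1 0

Reduction:
Term A:
  start: (λ.λ.λ.2 0) ((λ.0) ((λ.λ.0 1) (λ.λ.1)))
  [1] λ.λ.(λ.0) ((λ.λ.0 1) (λ.λ.1)) 0
  [2] λ.λ.(λ.λ.0 1) (λ.λ.1) 0
  [3] λ.λ.(λ.0 (λ.λ.1)) 0
  [4] λ.λ.0 (λ.λ.1)

Term B:
  start: (λ.(λ.0 1 (1 0) 0) (0 (λ.(λ.2) (1 (λ.λ.1))))) (λ.λ.1 0)
  [1] (λ.0 (λ.λ.1 0) ((λ.λ.1 0) 0) 0) ((λ.λ.1 0) (λ.(λ.λ.λ.1 0) ((λ.λ.1 0) (λ.λ.1))))
  [2] (λ.λ.1 0) (λ.(λ.λ.λ.1 0) ((λ.λ.1 0) (λ.λ.1))) (λ.λ.1 0) ((λ.λ.1 0) ((λ.λ.1 0) (λ.(λ.λ.λ.1 0) ((λ.λ.1 0) (λ.λ.1))))) ((λ.λ.1 0) (λ.(λ.λ.λ.1 0) ((λ.λ.1 0) (λ.λ.1))))
  [3] (λ.(λ.(λ.λ.λ.1 0) ((λ.λ.1 0) (λ.λ.1))) 0) (λ.λ.1 0) ((λ.λ.1 0) ((λ.λ.1 0) (λ.(λ.λ.λ.1 0) ((λ.λ.1 0) (λ.λ.1))))) ((λ.λ.1 0) (λ.(λ.λ.λ.1 0) ((λ.λ.1 0) (λ.λ.1))))
  [4] (λ.(λ.λ.λ.1 0) ((λ.λ.1 0) (λ.λ.1))) (λ.λ.1 0) ((λ.λ.1 0) ((λ.λ.1 0) (λ.(λ.λ.λ.1 0) ((λ.λ.1 0) (λ.λ.1))))) ((λ.λ.1 0) (λ.(λ.λ.λ.1 0) ((λ.λ.1 0) (λ.λ.1))))
  [5] (λ.λ.λ.1 0) ((λ.λ.1 0) (λ.λ.1)) ((λ.λ.1 0) ((λ.λ.1 0) (λ.(λ.λ.λ.1 0) ((λ.λ.1 0) (λ.λ.1))))) ((λ.λ.1 0) (λ.(λ.λ.λ.1 0) ((λ.λ.1 0) (λ.λ.1))))
  [6] (λ.λ.1 0) ((λ.λ.1 0) ((λ.λ.1 0) (λ.(λ.λ.λ.1 0) ((λ.λ.1 0) (λ.λ.1))))) ((λ.λ.1 0) (λ.(λ.λ.λ.1 0) ((λ.λ.1 0) (λ.λ.1))))
  [7] (λ.(λ.λ.1 0) ((λ.λ.1 0) (λ.(λ.λ.λ.1 0) ((λ.λ.1 0) (λ.λ.1)))) 0) ((λ.λ.1 0) (λ.(λ.λ.λ.1 0) ((λ.λ.1 0) (λ.λ.1))))
  [8] (λ.λ.1 0) ((λ.λ.1 0) (λ.(λ.λ.λ.1 0) ((λ.λ.1 0) (λ.λ.1)))) ((λ.λ.1 0) (λ.(λ.λ.λ.1 0) ((λ.λ.1 0) (λ.λ.1))))
  [9] (λ.(λ.λ.1 0) (λ.(λ.λ.λ.1 0) ((λ.λ.1 0) (λ.λ.1))) 0) ((λ.λ.1 0) (λ.(λ.λ.λ.1 0) ((λ.λ.1 0) (λ.λ.1))))
  [10] (λ.λ.1 0) (λ.(λ.λ.λ.1 0) ((λ.λ.1 0) (λ.λ.1))) ((λ.λ.1 0) (λ.(λ.λ.λ.1 0) ((λ.λ.1 0) (λ.λ.1))))
  [11] (λ.(λ.(λ.λ.λ.1 0) ((λ.λ.1 0) (λ.λ.1))) 0) ((λ.λ.1 0) (λ.(λ.λ.λ.1 0) ((λ.λ.1 0) (λ.λ.1))))
  [12] (λ.(λ.λ.λ.1 0) ((λ.λ.1 0) (λ.λ.1))) ((λ.λ.1 0) (λ.(λ.λ.λ.1 0) ((λ.λ.1 0) (λ.λ.1))))
  [13] (λ.λ.λ.1 0) ((λ.λ.1 0) (λ.λ.1))
  [14] λ.λ.1 0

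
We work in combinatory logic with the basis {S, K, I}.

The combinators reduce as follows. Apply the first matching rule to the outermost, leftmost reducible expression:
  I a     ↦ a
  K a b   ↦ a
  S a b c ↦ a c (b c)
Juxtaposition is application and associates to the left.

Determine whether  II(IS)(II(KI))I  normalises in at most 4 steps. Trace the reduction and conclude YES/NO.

  start: II(IS)(II(KI))I
  →1  I(IS)(II(KI))I
  →2  IS(II(KI))I
  →3  S(II(KI))I
  →4  S(I(KI))I

Answer: NO — after 4 steps the term is S(I(KI))I, not yet normal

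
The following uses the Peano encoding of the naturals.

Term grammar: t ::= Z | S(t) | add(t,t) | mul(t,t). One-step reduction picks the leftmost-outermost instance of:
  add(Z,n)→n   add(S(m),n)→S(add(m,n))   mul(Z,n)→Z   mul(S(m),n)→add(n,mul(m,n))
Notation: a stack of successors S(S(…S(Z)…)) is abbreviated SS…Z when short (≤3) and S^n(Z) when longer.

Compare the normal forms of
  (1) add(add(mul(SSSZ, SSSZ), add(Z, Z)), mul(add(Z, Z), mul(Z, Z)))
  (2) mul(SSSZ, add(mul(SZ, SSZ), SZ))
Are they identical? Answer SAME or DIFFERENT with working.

Answer: SAME — A ⇓ S^9(Z), B ⇓ S^9(Z)

Derivation:
Term A:
  start: add(add(mul(SSSZ, SSSZ), add(Z, Z)), mul(add(Z, Z), mul(Z, Z)))
  step 1: add(add(add(SSSZ, mul(SSZ, SSSZ)), add(Z, Z)), mul(add(Z, Z), mul(Z, Z)))
  step 2: add(add(S(add(SSZ, mul(SSZ, SSSZ))), add(Z, Z)), mul(add(Z, Z), mul(Z, Z)))
  step 3: add(S(add(add(SSZ, mul(SSZ, SSSZ)), add(Z, Z))), mul(add(Z, Z), mul(Z, Z)))
  step 4: S(add(add(add(SSZ, mul(SSZ, SSSZ)), add(Z, Z)), mul(add(Z, Z), mul(Z, Z))))
  step 5: S(add(add(S(add(SZ, mul(SSZ, SSSZ))), add(Z, Z)), mul(add(Z, Z), mul(Z, Z))))
  step 6: S(add(S(add(add(SZ, mul(SSZ, SSSZ)), add(Z, Z))), mul(add(Z, Z), mul(Z, Z))))
  step 7: S(S(add(add(add(SZ, mul(SSZ, SSSZ)), add(Z, Z)), mul(add(Z, Z), mul(Z, Z)))))
  step 8: S(S(add(add(S(add(Z, mul(SSZ, SSSZ))), add(Z, Z)), mul(add(Z, Z), mul(Z, Z)))))
  step 9: S(S(add(S(add(add(Z, mul(SSZ, SSSZ)), add(Z, Z))), mul(add(Z, Z), mul(Z, Z)))))
  step 10: S(S(S(add(add(add(Z, mul(SSZ, SSSZ)), add(Z, Z)), mul(add(Z, Z), mul(Z, Z))))))
  step 11: S(S(S(add(add(mul(SSZ, SSSZ), add(Z, Z)), mul(add(Z, Z), mul(Z, Z))))))
  step 12: S(S(S(add(add(add(SSSZ, mul(SZ, SSSZ)), add(Z, Z)), mul(add(Z, Z), mul(Z, Z))))))
  step 13: S(S(S(add(add(S(add(SSZ, mul(SZ, SSSZ))), add(Z, Z)), mul(add(Z, Z), mul(Z, Z))))))
  step 14: S(S(S(add(S(add(add(SSZ, mul(SZ, SSSZ)), add(Z, Z))), mul(add(Z, Z), mul(Z, Z))))))
  step 15: S(S(S(S(add(add(add(SSZ, mul(SZ, SSSZ)), add(Z, Z)), mul(add(Z, Z), mul(Z, Z)))))))
  step 16: S(S(S(S(add(add(S(add(SZ, mul(SZ, SSSZ))), add(Z, Z)), mul(add(Z, Z), mul(Z, Z)))))))
  step 17: S(S(S(S(add(S(add(add(SZ, mul(SZ, SSSZ)), add(Z, Z))), mul(add(Z, Z), mul(Z, Z)))))))
  step 18: S(S(S(S(S(add(add(add(SZ, mul(SZ, SSSZ)), add(Z, Z)), mul(add(Z, Z), mul(Z, Z))))))))
  step 19: S(S(S(S(S(add(add(S(add(Z, mul(SZ, SSSZ))), add(Z, Z)), mul(add(Z, Z), mul(Z, Z))))))))
  step 20: S(S(S(S(S(add(S(add(add(Z, mul(SZ, SSSZ)), add(Z, Z))), mul(add(Z, Z), mul(Z, Z))))))))
  step 21: S(S(S(S(S(S(add(add(add(Z, mul(SZ, SSSZ)), add(Z, Z)), mul(add(Z, Z), mul(Z, Z)))))))))
  step 22: S(S(S(S(S(S(add(add(mul(SZ, SSSZ), add(Z, Z)), mul(add(Z, Z), mul(Z, Z)))))))))
  step 23: S(S(S(S(S(S(add(add(add(SSSZ, mul(Z, SSSZ)), add(Z, Z)), mul(add(Z, Z), mul(Z, Z)))))))))
  step 24: S(S(S(S(S(S(add(add(S(add(SSZ, mul(Z, SSSZ))), add(Z, Z)), mul(add(Z, Z), mul(Z, Z)))))))))
  step 25: S(S(S(S(S(S(add(S(add(add(SSZ, mul(Z, SSSZ)), add(Z, Z))), mul(add(Z, Z), mul(Z, Z)))))))))
  step 26: S(S(S(S(S(S(S(add(add(add(SSZ, mul(Z, SSSZ)), add(Z, Z)), mul(add(Z, Z), mul(Z, Z))))))))))
  step 27: S(S(S(S(S(S(S(add(add(S(add(SZ, mul(Z, SSSZ))), add(Z, Z)), mul(add(Z, Z), mul(Z, Z))))))))))
  step 28: S(S(S(S(S(S(S(add(S(add(add(SZ, mul(Z, SSSZ)), add(Z, Z))), mul(add(Z, Z), mul(Z, Z))))))))))
  step 29: S(S(S(S(S(S(S(S(add(add(add(SZ, mul(Z, SSSZ)), add(Z, Z)), mul(add(Z, Z), mul(Z, Z)))))))))))
  step 30: S(S(S(S(S(S(S(S(add(add(S(add(Z, mul(Z, SSSZ))), add(Z, Z)), mul(add(Z, Z), mul(Z, Z)))))))))))
  step 31: S(S(S(S(S(S(S(S(add(S(add(add(Z, mul(Z, SSSZ)), add(Z, Z))), mul(add(Z, Z), mul(Z, Z)))))))))))
  step 32: S(S(S(S(S(S(S(S(S(add(add(add(Z, mul(Z, SSSZ)), add(Z, Z)), mul(add(Z, Z), mul(Z, Z))))))))))))
  step 33: S(S(S(S(S(S(S(S(S(add(add(mul(Z, SSSZ), add(Z, Z)), mul(add(Z, Z), mul(Z, Z))))))))))))
  step 34: S(S(S(S(S(S(S(S(S(add(add(Z, add(Z, Z)), mul(add(Z, Z), mul(Z, Z))))))))))))
  step 35: S(S(S(S(S(S(S(S(S(add(add(Z, Z), mul(add(Z, Z), mul(Z, Z))))))))))))
  step 36: S(S(S(S(S(S(S(S(S(add(Z, mul(add(Z, Z), mul(Z, Z))))))))))))
  step 37: S(S(S(S(S(S(S(S(S(mul(add(Z, Z), mul(Z, Z)))))))))))
  step 38: S(S(S(S(S(S(S(S(S(mul(Z, mul(Z, Z)))))))))))
  step 39: S^9(Z)

Term B:
  start: mul(SSSZ, add(mul(SZ, SSZ), SZ))
  step 1: add(add(mul(SZ, SSZ), SZ), mul(SSZ, add(mul(SZ, SSZ), SZ)))
  step 2: add(add(add(SSZ, mul(Z, SSZ)), SZ), mul(SSZ, add(mul(SZ, SSZ), SZ)))
  step 3: add(add(S(add(SZ, mul(Z, SSZ))), SZ), mul(SSZ, add(mul(SZ, SSZ), SZ)))
  step 4: add(S(add(add(SZ, mul(Z, SSZ)), SZ)), mul(SSZ, add(mul(SZ, SSZ), SZ)))
  step 5: S(add(add(add(SZ, mul(Z, SSZ)), SZ), mul(SSZ, add(mul(SZ, SSZ), SZ))))
  step 6: S(add(add(S(add(Z, mul(Z, SSZ))), SZ), mul(SSZ, add(mul(SZ, SSZ), SZ))))
  step 7: S(add(S(add(add(Z, mul(Z, SSZ)), SZ)), mul(SSZ, add(mul(SZ, SSZ), SZ))))
  step 8: S(S(add(add(add(Z, mul(Z, SSZ)), SZ), mul(SSZ, add(mul(SZ, SSZ), SZ)))))
  step 9: S(S(add(add(mul(Z, SSZ), SZ), mul(SSZ, add(mul(SZ, SSZ), SZ)))))
  step 10: S(S(add(add(Z, SZ), mul(SSZ, add(mul(SZ, SSZ), SZ)))))
  step 11: S(S(add(SZ, mul(SSZ, add(mul(SZ, SSZ), SZ)))))
  step 12: S(S(S(add(Z, mul(SSZ, add(mul(SZ, SSZ), SZ))))))
  step 13: S(S(S(mul(SSZ, add(mul(SZ, SSZ), SZ)))))
  step 14: S(S(S(add(add(mul(SZ, SSZ), SZ), mul(SZ, add(mul(SZ, SSZ), SZ))))))
  step 15: S(S(S(add(add(add(SSZ, mul(Z, SSZ)), SZ), mul(SZ, add(mul(SZ, SSZ), SZ))))))
  step 16: S(S(S(add(add(S(add(SZ, mul(Z, SSZ))), SZ), mul(SZ, add(mul(SZ, SSZ), SZ))))))
  step 17: S(S(S(add(S(add(add(SZ, mul(Z, SSZ)), SZ)), mul(SZ, add(mul(SZ, SSZ), SZ))))))
  step 18: S(S(S(S(add(add(add(SZ, mul(Z, SSZ)), SZ), mul(SZ, add(mul(SZ, SSZ), SZ)))))))
  step 19: S(S(S(S(add(add(S(add(Z, mul(Z, SSZ))), SZ), mul(SZ, add(mul(SZ, SSZ), SZ)))))))
  step 20: S(S(S(S(add(S(add(add(Z, mul(Z, SSZ)), SZ)), mul(SZ, add(mul(SZ, SSZ), SZ)))))))
  step 21: S(S(S(S(S(add(add(add(Z, mul(Z, SSZ)), SZ), mul(SZ, add(mul(SZ, SSZ), SZ))))))))
  step 22: S(S(S(S(S(add(add(mul(Z, SSZ), SZ), mul(SZ, add(mul(SZ, SSZ), SZ))))))))
  step 23: S(S(S(S(S(add(add(Z, SZ), mul(SZ, add(mul(SZ, SSZ), SZ))))))))
  step 24: S(S(S(S(S(add(SZ, mul(SZ, add(mul(SZ, SSZ), SZ))))))))
  step 25: S(S(S(S(S(S(add(Z, mul(SZ, add(mul(SZ, SSZ), SZ)))))))))
  step 26: S(S(S(S(S(S(mul(SZ, add(mul(SZ, SSZ), SZ))))))))
  step 27: S(S(S(S(S(S(add(add(mul(SZ, SSZ), SZ), mul(Z, add(mul(SZ, SSZ), SZ)))))))))
  step 28: S(S(S(S(S(S(add(add(add(SSZ, mul(Z, SSZ)), SZ), mul(Z, add(mul(SZ, SSZ), SZ)))))))))
  step 29: S(S(S(S(S(S(add(add(S(add(SZ, mul(Z, SSZ))), SZ), mul(Z, add(mul(SZ, SSZ), SZ)))))))))
  step 30: S(S(S(S(S(S(add(S(add(add(SZ, mul(Z, SSZ)), SZ)), mul(Z, add(mul(SZ, SSZ), SZ)))))))))
  step 31: S(S(S(S(S(S(S(add(add(add(SZ, mul(Z, SSZ)), SZ), mul(Z, add(mul(SZ, SSZ), SZ))))))))))
  step 32: S(S(S(S(S(S(S(add(add(S(add(Z, mul(Z, SSZ))), SZ), mul(Z, add(mul(SZ, SSZ), SZ))))))))))
  step 33: S(S(S(S(S(S(S(add(S(add(add(Z, mul(Z, SSZ)), SZ)), mul(Z, add(mul(SZ, SSZ), SZ))))))))))
  step 34: S(S(S(S(S(S(S(S(add(add(add(Z, mul(Z, SSZ)), SZ), mul(Z, add(mul(SZ, SSZ), SZ)))))))))))
  step 35: S(S(S(S(S(S(S(S(add(add(mul(Z, SSZ), SZ), mul(Z, add(mul(SZ, SSZ), SZ)))))))))))
  step 36: S(S(S(S(S(S(S(S(add(add(Z, SZ), mul(Z, add(mul(SZ, SSZ), SZ)))))))))))
  step 37: S(S(S(S(S(S(S(S(add(SZ, mul(Z, add(mul(SZ, SSZ), SZ)))))))))))
  step 38: S(S(S(S(S(S(S(S(S(add(Z, mul(Z, add(mul(SZ, SSZ), SZ))))))))))))
  step 39: S(S(S(S(S(S(S(S(S(mul(Z, add(mul(SZ, SSZ), SZ)))))))))))
  step 40: S^9(Z)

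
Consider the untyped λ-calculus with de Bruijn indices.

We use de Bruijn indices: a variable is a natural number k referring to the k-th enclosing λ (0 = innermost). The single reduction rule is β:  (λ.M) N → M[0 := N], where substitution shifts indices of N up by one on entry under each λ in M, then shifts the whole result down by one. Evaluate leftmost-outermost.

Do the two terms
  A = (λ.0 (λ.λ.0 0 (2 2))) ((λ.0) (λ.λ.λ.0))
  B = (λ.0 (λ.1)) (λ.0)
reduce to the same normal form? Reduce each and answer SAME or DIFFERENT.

Term A:
  start: (λ.0 (λ.λ.0 0 (2 2))) ((λ.0) (λ.λ.λ.0))
  [1] (λ.0) (λ.λ.λ.0) (λ.λ.0 0 ((λ.0) (λ.λ.λ.0) ((λ.0) (λ.λ.λ.0))))
  [2] (λ.λ.λ.0) (λ.λ.0 0 ((λ.0) (λ.λ.λ.0) ((λ.0) (λ.λ.λ.0))))
  [3] λ.λ.0

Term B:
  start: (λ.0 (λ.1)) (λ.0)
  [1] (λ.0) (λ.λ.0)
  [2] λ.λ.0

Answer: SAME — A ⇓ λ.λ.0, B ⇓ λ.λ.0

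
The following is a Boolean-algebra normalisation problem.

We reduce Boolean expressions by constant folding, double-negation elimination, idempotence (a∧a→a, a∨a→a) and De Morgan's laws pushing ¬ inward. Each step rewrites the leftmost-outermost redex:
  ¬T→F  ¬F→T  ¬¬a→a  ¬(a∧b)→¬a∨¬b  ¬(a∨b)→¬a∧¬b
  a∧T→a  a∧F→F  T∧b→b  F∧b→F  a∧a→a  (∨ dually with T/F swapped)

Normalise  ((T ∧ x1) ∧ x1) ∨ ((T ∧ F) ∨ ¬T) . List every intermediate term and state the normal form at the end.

Answer: normal form = x1  (in 6 steps)

Working:
  start: ((T ∧ x1) ∧ x1) ∨ ((T ∧ F) ∨ ¬T)
  step 1: (x1 ∧ x1) ∨ ((T ∧ F) ∨ ¬T)
  step 2: x1 ∨ ((T ∧ F) ∨ ¬T)
  step 3: x1 ∨ (F ∨ ¬T)
  step 4: x1 ∨ ¬T
  step 5: x1 ∨ F
  step 6: x1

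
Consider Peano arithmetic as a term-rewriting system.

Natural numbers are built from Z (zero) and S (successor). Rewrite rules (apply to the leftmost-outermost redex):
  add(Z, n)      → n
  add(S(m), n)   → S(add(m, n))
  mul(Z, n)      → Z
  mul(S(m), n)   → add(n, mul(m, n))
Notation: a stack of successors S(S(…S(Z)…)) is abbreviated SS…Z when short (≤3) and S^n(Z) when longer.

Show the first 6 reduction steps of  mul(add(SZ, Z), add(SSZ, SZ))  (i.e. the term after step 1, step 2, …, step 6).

  start: mul(add(SZ, Z), add(SSZ, SZ))
  step 1: mul(S(add(Z, Z)), add(SSZ, SZ))
  step 2: add(add(SSZ, SZ), mul(add(Z, Z), add(SSZ, SZ)))
  step 3: add(S(add(SZ, SZ)), mul(add(Z, Z), add(SSZ, SZ)))
  step 4: S(add(add(SZ, SZ), mul(add(Z, Z), add(SSZ, SZ))))
  step 5: S(add(S(add(Z, SZ)), mul(add(Z, Z), add(SSZ, SZ))))
  step 6: S(S(add(add(Z, SZ), mul(add(Z, Z), add(SSZ, SZ)))))

Answer: after 6 steps: S(S(add(add(Z, SZ), mul(add(Z, Z), add(SSZ, SZ)))))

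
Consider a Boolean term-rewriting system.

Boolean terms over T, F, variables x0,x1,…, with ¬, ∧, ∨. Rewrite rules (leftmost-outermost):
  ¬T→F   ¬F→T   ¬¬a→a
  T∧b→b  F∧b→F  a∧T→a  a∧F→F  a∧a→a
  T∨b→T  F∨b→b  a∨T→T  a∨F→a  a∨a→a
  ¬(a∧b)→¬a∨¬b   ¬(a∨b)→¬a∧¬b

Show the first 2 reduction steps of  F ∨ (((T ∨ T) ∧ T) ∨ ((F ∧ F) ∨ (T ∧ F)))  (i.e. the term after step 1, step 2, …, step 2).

  start: F ∨ (((T ∨ T) ∧ T) ∨ ((F ∧ F) ∨ (T ∧ F)))
  step 1: ((T ∨ T) ∧ T) ∨ ((F ∧ F) ∨ (T ∧ F))
  step 2: (T ∨ T) ∨ ((F ∧ F) ∨ (T ∧ F))

Answer: after 2 steps: (T ∨ T) ∨ ((F ∧ F) ∨ (T ∧ F))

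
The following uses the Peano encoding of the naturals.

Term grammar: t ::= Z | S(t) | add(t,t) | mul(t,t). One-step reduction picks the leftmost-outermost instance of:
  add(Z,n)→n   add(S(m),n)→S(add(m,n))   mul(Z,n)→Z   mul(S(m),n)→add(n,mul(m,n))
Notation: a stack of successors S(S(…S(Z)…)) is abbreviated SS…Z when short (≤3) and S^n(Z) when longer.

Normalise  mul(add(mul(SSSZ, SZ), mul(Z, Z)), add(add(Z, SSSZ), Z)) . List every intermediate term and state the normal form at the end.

Answer: normal form = S^9(Z)  (in 46 steps)

Reduction:
  start: mul(add(mul(SSSZ, SZ), mul(Z, Z)), add(add(Z, SSSZ), Z))
  [1] mul(add(add(SZ, mul(SSZ, SZ)), mul(Z, Z)), add(add(Z, SSSZ), Z))
  [2] mul(add(S(add(Z, mul(SSZ, SZ))), mul(Z, Z)), add(add(Z, SSSZ), Z))
  [3] mul(S(add(add(Z, mul(SSZ, SZ)), mul(Z, Z))), add(add(Z, SSSZ), Z))
  [4] add(add(add(Z, SSSZ), Z), mul(add(add(Z, mul(SSZ, SZ)), mul(Z, Z)), add(add(Z, SSSZ), Z)))
  [5] add(add(SSSZ, Z), mul(add(add(Z, mul(SSZ, SZ)), mul(Z, Z)), add(add(Z, SSSZ), Z)))
  [6] add(S(add(SSZ, Z)), mul(add(add(Z, mul(SSZ, SZ)), mul(Z, Z)), add(add(Z, SSSZ), Z)))
  [7] S(add(add(SSZ, Z), mul(add(add(Z, mul(SSZ, SZ)), mul(Z, Z)), add(add(Z, SSSZ), Z))))
  [8] S(add(S(add(SZ, Z)), mul(add(add(Z, mul(SSZ, SZ)), mul(Z, Z)), add(add(Z, SSSZ), Z))))
  [9] S(S(add(add(SZ, Z), mul(add(add(Z, mul(SSZ, SZ)), mul(Z, Z)), add(add(Z, SSSZ), Z)))))
  [10] S(S(add(S(add(Z, Z)), mul(add(add(Z, mul(SSZ, SZ)), mul(Z, Z)), add(add(Z, SSSZ), Z)))))
  [11] S(S(S(add(add(Z, Z), mul(add(add(Z, mul(SSZ, SZ)), mul(Z, Z)), add(add(Z, SSSZ), Z))))))
  [12] S(S(S(add(Z, mul(add(add(Z, mul(SSZ, SZ)), mul(Z, Z)), add(add(Z, SSSZ), Z))))))
  [13] S(S(S(mul(add(add(Z, mul(SSZ, SZ)), mul(Z, Z)), add(add(Z, SSSZ), Z)))))
  [14] S(S(S(mul(add(mul(SSZ, SZ), mul(Z, Z)), add(add(Z, SSSZ), Z)))))
  [15] S(S(S(mul(add(add(SZ, mul(SZ, SZ)), mul(Z, Z)), add(add(Z, SSSZ), Z)))))
  [16] S(S(S(mul(add(S(add(Z, mul(SZ, SZ))), mul(Z, Z)), add(add(Z, SSSZ), Z)))))
  [17] S(S(S(mul(S(add(add(Z, mul(SZ, SZ)), mul(Z, Z))), add(add(Z, SSSZ), Z)))))
  [18] S(S(S(add(add(add(Z, SSSZ), Z), mul(add(add(Z, mul(SZ, SZ)), mul(Z, Z)), add(add(Z, SSSZ), Z))))))
  [19] S(S(S(add(add(SSSZ, Z), mul(add(add(Z, mul(SZ, SZ)), mul(Z, Z)), add(add(Z, SSSZ), Z))))))
  [20] S(S(S(add(S(add(SSZ, Z)), mul(add(add(Z, mul(SZ, SZ)), mul(Z, Z)), add(add(Z, SSSZ), Z))))))
  [21] S(S(S(S(add(add(SSZ, Z), mul(add(add(Z, mul(SZ, SZ)), mul(Z, Z)), add(add(Z, SSSZ), Z)))))))
  [22] S(S(S(S(add(S(add(SZ, Z)), mul(add(add(Z, mul(SZ, SZ)), mul(Z, Z)), add(add(Z, SSSZ), Z)))))))
  [23] S(S(S(S(S(add(add(SZ, Z), mul(add(add(Z, mul(SZ, SZ)), mul(Z, Z)), add(add(Z, SSSZ), Z))))))))
  [24] S(S(S(S(S(add(S(add(Z, Z)), mul(add(add(Z, mul(SZ, SZ)), mul(Z, Z)), add(add(Z, SSSZ), Z))))))))
  [25] S(S(S(S(S(S(add(add(Z, Z), mul(add(add(Z, mul(SZ, SZ)), mul(Z, Z)), add(add(Z, SSSZ), Z)))))))))
  [26] S(S(S(S(S(S(add(Z, mul(add(add(Z, mul(SZ, SZ)), mul(Z, Z)), add(add(Z, SSSZ), Z)))))))))
  [27] S(S(S(S(S(S(mul(add(add(Z, mul(SZ, SZ)), mul(Z, Z)), add(add(Z, SSSZ), Z))))))))
  [28] S(S(S(S(S(S(mul(add(mul(SZ, SZ), mul(Z, Z)), add(add(Z, SSSZ), Z))))))))
  [29] S(S(S(S(S(S(mul(add(add(SZ, mul(Z, SZ)), mul(Z, Z)), add(add(Z, SSSZ), Z))))))))
  [30] S(S(S(S(S(S(mul(add(S(add(Z, mul(Z, SZ))), mul(Z, Z)), add(add(Z, SSSZ), Z))))))))
  [31] S(S(S(S(S(S(mul(S(add(add(Z, mul(Z, SZ)), mul(Z, Z))), add(add(Z, SSSZ), Z))))))))
  [32] S(S(S(S(S(S(add(add(add(Z, SSSZ), Z), mul(add(add(Z, mul(Z, SZ)), mul(Z, Z)), add(add(Z, SSSZ), Z)))))))))
  [33] S(S(S(S(S(S(add(add(SSSZ, Z), mul(add(add(Z, mul(Z, SZ)), mul(Z, Z)), add(add(Z, SSSZ), Z)))))))))
  [34] S(S(S(S(S(S(add(S(add(SSZ, Z)), mul(add(add(Z, mul(Z, SZ)), mul(Z, Z)), add(add(Z, SSSZ), Z)))))))))
  [35] S(S(S(S(S(S(S(add(add(SSZ, Z), mul(add(add(Z, mul(Z, SZ)), mul(Z, Z)), add(add(Z, SSSZ), Z))))))))))
  [36] S(S(S(S(S(S(S(add(S(add(SZ, Z)), mul(add(add(Z, mul(Z, SZ)), mul(Z, Z)), add(add(Z, SSSZ), Z))))))))))
  [37] S(S(S(S(S(S(S(S(add(add(SZ, Z), mul(add(add(Z, mul(Z, SZ)), mul(Z, Z)), add(add(Z, SSSZ), Z)))))))))))
  [38] S(S(S(S(S(S(S(S(add(S(add(Z, Z)), mul(add(add(Z, mul(Z, SZ)), mul(Z, Z)), add(add(Z, SSSZ), Z)))))))))))
  [39] S(S(S(S(S(S(S(S(S(add(add(Z, Z), mul(add(add(Z, mul(Z, SZ)), mul(Z, Z)), add(add(Z, SSSZ), Z))))))))))))
  [40] S(S(S(S(S(S(S(S(S(add(Z, mul(add(add(Z, mul(Z, SZ)), mul(Z, Z)), add(add(Z, SSSZ), Z))))))))))))
  [41] S(S(S(S(S(S(S(S(S(mul(add(add(Z, mul(Z, SZ)), mul(Z, Z)), add(add(Z, SSSZ), Z)))))))))))
  [42] S(S(S(S(S(S(S(S(S(mul(add(mul(Z, SZ), mul(Z, Z)), add(add(Z, SSSZ), Z)))))))))))
  [43] S(S(S(S(S(S(S(S(S(mul(add(Z, mul(Z, Z)), add(add(Z, SSSZ), Z)))))))))))
  [44] S(S(S(S(S(S(S(S(S(mul(mul(Z, Z), add(add(Z, SSSZ), Z)))))))))))
  [45] S(S(S(S(S(S(S(S(S(mul(Z, add(add(Z, SSSZ), Z)))))))))))
  [46] S^9(Z)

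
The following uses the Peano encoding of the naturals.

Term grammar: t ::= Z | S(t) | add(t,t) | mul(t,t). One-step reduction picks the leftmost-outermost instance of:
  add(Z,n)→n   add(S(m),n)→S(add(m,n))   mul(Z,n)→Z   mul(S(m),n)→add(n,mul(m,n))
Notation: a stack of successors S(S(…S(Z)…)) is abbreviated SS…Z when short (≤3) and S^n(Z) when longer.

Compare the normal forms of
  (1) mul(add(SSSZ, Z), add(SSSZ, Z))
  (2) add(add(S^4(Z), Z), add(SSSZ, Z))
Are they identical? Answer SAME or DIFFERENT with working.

Answer: DIFFERENT — A ⇓ S^9(Z), B ⇓ S^7(Z)

Reduction:
Term A:
  start: mul(add(SSSZ, Z), add(SSSZ, Z))
  →1  mul(S(add(SSZ, Z)), add(SSSZ, Z))
  →2  add(add(SSSZ, Z), mul(add(SSZ, Z), add(SSSZ, Z)))
  →3  add(S(add(SSZ, Z)), mul(add(SSZ, Z), add(SSSZ, Z)))
  →4  S(add(add(SSZ, Z), mul(add(SSZ, Z), add(SSSZ, Z))))
  →5  S(add(S(add(SZ, Z)), mul(add(SSZ, Z), add(SSSZ, Z))))
  →6  S(S(add(add(SZ, Z), mul(add(SSZ, Z), add(SSSZ, Z)))))
  →7  S(S(add(S(add(Z, Z)), mul(add(SSZ, Z), add(SSSZ, Z)))))
  →8  S(S(S(add(add(Z, Z), mul(add(SSZ, Z), add(SSSZ, Z))))))
  →9  S(S(S(add(Z, mul(add(SSZ, Z), add(SSSZ, Z))))))
  →10  S(S(S(mul(add(SSZ, Z), add(SSSZ, Z)))))
  →11  S(S(S(mul(S(add(SZ, Z)), add(SSSZ, Z)))))
  →12  S(S(S(add(add(SSSZ, Z), mul(add(SZ, Z), add(SSSZ, Z))))))
  →13  S(S(S(add(S(add(SSZ, Z)), mul(add(SZ, Z), add(SSSZ, Z))))))
  →14  S(S(S(S(add(add(SSZ, Z), mul(add(SZ, Z), add(SSSZ, Z)))))))
  →15  S(S(S(S(add(S(add(SZ, Z)), mul(add(SZ, Z), add(SSSZ, Z)))))))
  →16  S(S(S(S(S(add(add(SZ, Z), mul(add(SZ, Z), add(SSSZ, Z))))))))
  →17  S(S(S(S(S(add(S(add(Z, Z)), mul(add(SZ, Z), add(SSSZ, Z))))))))
  →18  S(S(S(S(S(S(add(add(Z, Z), mul(add(SZ, Z), add(SSSZ, Z)))))))))
  →19  S(S(S(S(S(S(add(Z, mul(add(SZ, Z), add(SSSZ, Z)))))))))
  →20  S(S(S(S(S(S(mul(add(SZ, Z), add(SSSZ, Z))))))))
  →21  S(S(S(S(S(S(mul(S(add(Z, Z)), add(SSSZ, Z))))))))
  →22  S(S(S(S(S(S(add(add(SSSZ, Z), mul(add(Z, Z), add(SSSZ, Z)))))))))
  →23  S(S(S(S(S(S(add(S(add(SSZ, Z)), mul(add(Z, Z), add(SSSZ, Z)))))))))
  →24  S(S(S(S(S(S(S(add(add(SSZ, Z), mul(add(Z, Z), add(SSSZ, Z))))))))))
  →25  S(S(S(S(S(S(S(add(S(add(SZ, Z)), mul(add(Z, Z), add(SSSZ, Z))))))))))
  →26  S(S(S(S(S(S(S(S(add(add(SZ, Z), mul(add(Z, Z), add(SSSZ, Z)))))))))))
  →27  S(S(S(S(S(S(S(S(add(S(add(Z, Z)), mul(add(Z, Z), add(SSSZ, Z)))))))))))
  →28  S(S(S(S(S(S(S(S(S(add(add(Z, Z), mul(add(Z, Z), add(SSSZ, Z))))))))))))
  →29  S(S(S(S(S(S(S(S(S(add(Z, mul(add(Z, Z), add(SSSZ, Z))))))))))))
  →30  S(S(S(S(S(S(S(S(S(mul(add(Z, Z), add(SSSZ, Z)))))))))))
  →31  S(S(S(S(S(S(S(S(S(mul(Z, add(SSSZ, Z)))))))))))
  →32  S^9(Z)

Term B:
  start: add(add(S^4(Z), Z), add(SSSZ, Z))
  →1  add(S(add(SSSZ, Z)), add(SSSZ, Z))
  →2  S(add(add(SSSZ, Z), add(SSSZ, Z)))
  →3  S(add(S(add(SSZ, Z)), add(SSSZ, Z)))
  →4  S(S(add(add(SSZ, Z), add(SSSZ, Z))))
  →5  S(S(add(S(add(SZ, Z)), add(SSSZ, Z))))
  →6  S(S(S(add(add(SZ, Z), add(SSSZ, Z)))))
  →7  S(S(S(add(S(add(Z, Z)), add(SSSZ, Z)))))
  →8  S(S(S(S(add(add(Z, Z), add(SSSZ, Z))))))
  →9  S(S(S(S(add(Z, add(SSSZ, Z))))))
  →10  S(S(S(S(add(SSSZ, Z)))))
  →11  S(S(S(S(S(add(SSZ, Z))))))
  →12  S(S(S(S(S(S(add(SZ, Z)))))))
  →13  S(S(S(S(S(S(S(add(Z, Z))))))))
  →14  S^7(Z)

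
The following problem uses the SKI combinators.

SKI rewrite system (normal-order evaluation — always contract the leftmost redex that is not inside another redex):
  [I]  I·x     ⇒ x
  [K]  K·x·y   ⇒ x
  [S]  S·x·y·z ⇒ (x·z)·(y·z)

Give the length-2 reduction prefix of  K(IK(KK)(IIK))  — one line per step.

Answer: after 2 steps: K(KK)

Derivation:
  start: K(IK(KK)(IIK))
  →1  K(K(KK)(IIK))
  →2  K(KK)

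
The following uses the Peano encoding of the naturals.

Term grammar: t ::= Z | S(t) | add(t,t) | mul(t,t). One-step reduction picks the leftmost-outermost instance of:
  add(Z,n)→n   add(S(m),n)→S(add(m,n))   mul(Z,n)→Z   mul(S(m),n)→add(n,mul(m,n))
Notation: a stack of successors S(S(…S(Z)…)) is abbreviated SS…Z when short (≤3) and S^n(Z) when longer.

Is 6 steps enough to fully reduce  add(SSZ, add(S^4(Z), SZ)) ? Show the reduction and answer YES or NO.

  start: add(SSZ, add(S^4(Z), SZ))
  →1  S(add(SZ, add(S^4(Z), SZ)))
  →2  S(S(add(Z, add(S^4(Z), SZ))))
  →3  S(S(add(S^4(Z), SZ)))
  →4  S(S(S(add(SSSZ, SZ))))
  →5  S(S(S(S(add(SSZ, SZ)))))
  →6  S(S(S(S(S(add(SZ, SZ))))))

Answer: NO — after 6 steps the term is S(S(S(S(S(add(SZ, SZ)))))), not yet normal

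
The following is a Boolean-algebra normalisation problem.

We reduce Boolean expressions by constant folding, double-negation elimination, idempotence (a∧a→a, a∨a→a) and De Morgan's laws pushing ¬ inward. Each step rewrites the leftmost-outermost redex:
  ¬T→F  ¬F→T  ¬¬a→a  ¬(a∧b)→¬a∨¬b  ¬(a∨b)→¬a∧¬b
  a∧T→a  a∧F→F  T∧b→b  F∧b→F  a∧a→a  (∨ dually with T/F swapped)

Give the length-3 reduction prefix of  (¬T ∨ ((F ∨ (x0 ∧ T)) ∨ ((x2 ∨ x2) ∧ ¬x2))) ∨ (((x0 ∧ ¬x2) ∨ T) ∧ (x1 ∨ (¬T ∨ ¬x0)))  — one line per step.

  start: (¬T ∨ ((F ∨ (x0 ∧ T)) ∨ ((x2 ∨ x2) ∧ ¬x2))) ∨ (((x0 ∧ ¬x2) ∨ T) ∧ (x1 ∨ (¬T ∨ ¬x0)))
  [1] (F ∨ ((F ∨ (x0 ∧ T)) ∨ ((x2 ∨ x2) ∧ ¬x2))) ∨ (((x0 ∧ ¬x2) ∨ T) ∧ (x1 ∨ (¬T ∨ ¬x0)))
  [2] ((F ∨ (x0 ∧ T)) ∨ ((x2 ∨ x2) ∧ ¬x2)) ∨ (((x0 ∧ ¬x2) ∨ T) ∧ (x1 ∨ (¬T ∨ ¬x0)))
  [3] ((x0 ∧ T) ∨ ((x2 ∨ x2) ∧ ¬x2)) ∨ (((x0 ∧ ¬x2) ∨ T) ∧ (x1 ∨ (¬T ∨ ¬x0)))

Answer: after 3 steps: ((x0 ∧ T) ∨ ((x2 ∨ x2) ∧ ¬x2)) ∨ (((x0 ∧ ¬x2) ∨ T) ∧ (x1 ∨ (¬T ∨ ¬x0)))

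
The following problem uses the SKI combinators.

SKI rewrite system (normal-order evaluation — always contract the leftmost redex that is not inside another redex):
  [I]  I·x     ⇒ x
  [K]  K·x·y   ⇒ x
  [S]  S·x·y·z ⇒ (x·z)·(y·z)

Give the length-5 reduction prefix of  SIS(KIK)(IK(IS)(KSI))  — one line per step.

  start: SIS(KIK)(IK(IS)(KSI))
  step 1: I(KIK)(S(KIK))(IK(IS)(KSI))
  step 2: KIK(S(KIK))(IK(IS)(KSI))
  step 3: I(S(KIK))(IK(IS)(KSI))
  step 4: S(KIK)(IK(IS)(KSI))
  step 5: SI(IK(IS)(KSI))

Answer: after 5 steps: SI(IK(IS)(KSI))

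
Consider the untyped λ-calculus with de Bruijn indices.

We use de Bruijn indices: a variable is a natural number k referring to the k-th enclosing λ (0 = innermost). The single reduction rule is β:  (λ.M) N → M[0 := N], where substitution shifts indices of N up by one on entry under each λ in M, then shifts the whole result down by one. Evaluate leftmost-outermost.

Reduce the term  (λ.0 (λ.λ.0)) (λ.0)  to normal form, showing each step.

  start: (λ.0 (λ.λ.0)) (λ.0)
  →1  (λ.0) (λ.λ.0)
  →2  λ.λ.0

Answer: normal form = λ.λ.0  (in 2 steps)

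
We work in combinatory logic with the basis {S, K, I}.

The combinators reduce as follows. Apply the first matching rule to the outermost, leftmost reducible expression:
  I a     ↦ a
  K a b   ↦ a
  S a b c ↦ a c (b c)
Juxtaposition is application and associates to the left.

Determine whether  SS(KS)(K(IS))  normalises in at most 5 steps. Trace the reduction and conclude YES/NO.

Answer: YES — reaches normal form S(KS)S in 3 ≤ 5 steps

Working:
  start: SS(KS)(K(IS))
  step 1: S(K(IS))(KS(K(IS)))
  step 2: S(KS)(KS(K(IS)))
  step 3: S(KS)S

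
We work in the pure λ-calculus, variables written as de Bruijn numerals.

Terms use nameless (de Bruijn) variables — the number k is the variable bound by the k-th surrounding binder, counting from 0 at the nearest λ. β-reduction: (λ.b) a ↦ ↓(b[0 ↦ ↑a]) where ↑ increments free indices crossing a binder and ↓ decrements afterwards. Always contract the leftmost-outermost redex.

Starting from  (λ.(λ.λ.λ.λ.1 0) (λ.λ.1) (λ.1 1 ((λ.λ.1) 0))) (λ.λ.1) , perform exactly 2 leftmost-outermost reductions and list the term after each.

  start: (λ.(λ.λ.λ.λ.1 0) (λ.λ.1) (λ.1 1 ((λ.λ.1) 0))) (λ.λ.1)
  →1  (λ.λ.λ.λ.1 0) (λ.λ.1) (λ.(λ.λ.1) (λ.λ.1) ((λ.λ.1) 0))
  →2  (λ.λ.λ.1 0) (λ.(λ.λ.1) (λ.λ.1) ((λ.λ.1) 0))

Answer: after 2 steps: (λ.λ.λ.1 0) (λ.(λ.λ.1) (λ.λ.1) ((λ.λ.1) 0))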